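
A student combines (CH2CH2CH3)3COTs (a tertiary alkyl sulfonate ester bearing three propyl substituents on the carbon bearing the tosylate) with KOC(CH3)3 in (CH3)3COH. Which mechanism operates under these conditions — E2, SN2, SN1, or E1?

E2

Conditions: a strong/bulky base with a tertiary substrate bearing a β-hydrogen.
These conditions are the textbook signature of the E2 pathway.
A strong (often hindered) base removes a β-H in concert with loss of the leaving group — bimolecular elimination.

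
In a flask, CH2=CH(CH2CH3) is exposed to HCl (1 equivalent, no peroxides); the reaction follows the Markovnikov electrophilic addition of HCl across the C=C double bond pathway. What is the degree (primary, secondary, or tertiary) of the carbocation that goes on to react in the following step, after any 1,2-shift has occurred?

Step 1: Protonation of the alkene by HCl: the π bond acts as the nucleophile and picks up H⁺, giving the more stable (Markovnikov) secondary carbocation. The H–Cl bond breaks heterolytically, releasing Cl⁻.
No single 1,2-shift to an adjacent carbon would give a more-substituted cation, so no rearrangement occurs.

secondary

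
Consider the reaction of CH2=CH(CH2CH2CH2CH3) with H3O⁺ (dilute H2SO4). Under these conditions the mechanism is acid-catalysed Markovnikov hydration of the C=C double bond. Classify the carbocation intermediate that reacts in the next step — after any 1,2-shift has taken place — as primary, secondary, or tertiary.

Step 1: The π electrons of the C=C bond attack a proton of H3O⁺; Markovnikov addition places the new C–H on the less-substituted alkene carbon, so the positive charge ends up on the more-substituted carbon — a secondary carbocation. H2O is released.
No single 1,2-shift to an adjacent carbon would give a more-substituted cation, so no rearrangement occurs.

secondary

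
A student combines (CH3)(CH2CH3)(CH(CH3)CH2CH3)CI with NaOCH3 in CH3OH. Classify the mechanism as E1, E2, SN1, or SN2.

Conditions: a strong base with a tertiary substrate bearing a β-hydrogen.
These conditions are the textbook signature of the E2 pathway.
A strong (often hindered) base removes a β-H in concert with loss of the leaving group — bimolecular elimination.

E2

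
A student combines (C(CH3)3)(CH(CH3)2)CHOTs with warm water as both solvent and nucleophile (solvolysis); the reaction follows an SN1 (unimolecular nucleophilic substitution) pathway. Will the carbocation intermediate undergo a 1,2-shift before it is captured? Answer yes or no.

yes

The first-formed carbocation is secondary.
The adjacent isopropyl carbon already bears 2 other carbon substituents and has a hydrogen to migrate; after a 1,2-hydride shift from that carbon the positive charge sits on a tertiary centre.
Tertiary is more stable than secondary, so the shift occurs.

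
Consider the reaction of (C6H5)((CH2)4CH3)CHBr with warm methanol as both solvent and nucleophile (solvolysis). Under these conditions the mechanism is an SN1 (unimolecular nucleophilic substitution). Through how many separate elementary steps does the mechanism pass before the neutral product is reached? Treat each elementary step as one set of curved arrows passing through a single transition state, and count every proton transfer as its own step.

3

Step 1: Unassisted departure of Br⁻ (taking the C–Br bonding pair) generates a secondary carbocation.
(No 1,2-shift: no single shift to an adjacent carbon would give a more stable cation.)
Step 2: CH3OH donates an oxygen lone pair into the empty p orbital of the cation, giving a protonated ether (an oxonium ion).
Step 3: Deprotonation of the oxonium oxygen by solvent methanol yields the neutral ether.
Total: 3 elementary steps.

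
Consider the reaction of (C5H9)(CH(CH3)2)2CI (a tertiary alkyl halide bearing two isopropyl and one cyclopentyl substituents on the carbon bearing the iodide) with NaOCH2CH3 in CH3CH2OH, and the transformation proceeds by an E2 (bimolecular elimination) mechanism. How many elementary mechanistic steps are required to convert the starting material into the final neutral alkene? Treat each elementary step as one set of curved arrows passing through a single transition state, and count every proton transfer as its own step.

1

Step 1: Concerted anti-periplanar elimination: CH3CH2O⁻ abstracts a β-H while I⁻ leaves, and the C–H electrons become the new C=C π bond — all in a single transition state.
Total: 1 elementary step.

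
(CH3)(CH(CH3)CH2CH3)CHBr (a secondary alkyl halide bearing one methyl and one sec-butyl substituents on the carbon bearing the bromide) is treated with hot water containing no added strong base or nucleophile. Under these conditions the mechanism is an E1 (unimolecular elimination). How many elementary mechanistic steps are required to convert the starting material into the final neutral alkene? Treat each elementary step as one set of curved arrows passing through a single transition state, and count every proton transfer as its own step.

3

Step 1: Rate-determining heterolysis of the C–Br bond gives Br⁻ and a secondary carbocation.
Step 2: Carbocation rearrangement: a 1,2-hydride shift from the adjacent sec-butyl carbon converts the initially-formed secondary cation into the more stable tertiary cation.
Step 3: A water molecule (solvent) deprotonates a β-carbon; as the C–H bond breaks, those electrons form the new alkene π bond.
Total: 3 elementary steps.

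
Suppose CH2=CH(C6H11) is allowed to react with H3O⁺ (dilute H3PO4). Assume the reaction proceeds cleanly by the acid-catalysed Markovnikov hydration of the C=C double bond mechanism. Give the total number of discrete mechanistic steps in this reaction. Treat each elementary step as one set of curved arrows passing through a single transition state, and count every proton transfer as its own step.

4

Step 1: Protonation of the alkene by H3O⁺: the π bond acts as the nucleophile and picks up H⁺, giving the more stable (Markovnikov) secondary carbocation. H2O is released.
Step 2: A 1,2-hydride shift from the adjacent cyclohexyl carbon moves the positive charge from the secondary centre to an adjacent carbon, generating a more stable tertiary carbocation.
Step 3: A lone pair on the oxygen of H2O attacks the carbocation, forming a C–O bond and an oxonium ion (a protonated alcohol).
Step 4: H2O removes a proton from the oxonium oxygen, regenerating H3O⁺ and giving the neutral alcohol.
Total: 4 elementary steps.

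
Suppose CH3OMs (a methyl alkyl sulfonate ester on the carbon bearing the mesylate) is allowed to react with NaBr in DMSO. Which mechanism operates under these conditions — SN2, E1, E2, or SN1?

Conditions: a methyl substrate with a strong nucleophile in the polar aprotic solvent DMSO.
These conditions are the textbook signature of the SN2 pathway.
An unhindered substrate with a strong nucleophile in a polar aprotic solvent favours one-step backside displacement.

SN2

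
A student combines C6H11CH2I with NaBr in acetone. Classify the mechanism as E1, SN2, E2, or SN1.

Conditions: a primary substrate with a strong nucleophile in the polar aprotic solvent acetone.
These conditions are the textbook signature of the SN2 pathway.
An unhindered substrate with a strong nucleophile in a polar aprotic solvent favours one-step backside displacement.

SN2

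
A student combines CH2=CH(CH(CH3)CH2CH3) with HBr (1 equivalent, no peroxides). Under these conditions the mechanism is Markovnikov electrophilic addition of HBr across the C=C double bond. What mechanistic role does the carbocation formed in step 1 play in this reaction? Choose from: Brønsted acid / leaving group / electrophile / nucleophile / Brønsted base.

Step 3: The Br⁻ anion donates a lone pair to the carbocation, forming the new C–Br σ-bond and giving the neutral alkyl halide.
The carbocation formed in step 1 accepts an electron pair into an empty or π* orbital — it is the electrophile.

electrophile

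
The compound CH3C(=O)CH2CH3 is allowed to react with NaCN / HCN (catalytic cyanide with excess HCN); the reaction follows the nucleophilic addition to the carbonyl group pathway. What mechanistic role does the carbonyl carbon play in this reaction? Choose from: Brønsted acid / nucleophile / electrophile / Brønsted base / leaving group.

Step 1: CN⁻ attacks the sp² carbonyl carbon; the C=O π bond breaks and the electrons end up as a lone pair on the alkoxide oxygen of the tetrahedral intermediate.
The carbonyl carbon accepts an electron pair into an empty or π* orbital — it is the electrophile.

electrophile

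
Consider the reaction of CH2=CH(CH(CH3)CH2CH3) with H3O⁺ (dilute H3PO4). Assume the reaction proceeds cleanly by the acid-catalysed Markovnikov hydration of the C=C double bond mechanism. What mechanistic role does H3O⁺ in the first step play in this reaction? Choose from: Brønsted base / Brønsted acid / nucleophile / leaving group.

Step 1: Protonation of the alkene by H3O⁺: the π bond acts as the nucleophile and picks up H⁺, giving the more stable (Markovnikov) secondary carbocation. H2O is released.
H3O⁺ in the first step donates a proton in a proton-transfer step — a Brønsted acid.

Brønsted acid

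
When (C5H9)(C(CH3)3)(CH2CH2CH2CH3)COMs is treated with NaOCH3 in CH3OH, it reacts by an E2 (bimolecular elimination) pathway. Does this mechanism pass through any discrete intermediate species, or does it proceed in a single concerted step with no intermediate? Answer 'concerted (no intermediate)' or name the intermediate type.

The strong base CH3O⁻ removes a β-hydrogen; in the same concerted event the electrons of the breaking C–H bond form the new π(C=C) bond and the C–O σ-bond breaks, expelling MsO⁻. Anti-periplanar geometry; one transition state.
All bond changes occur in one transition state; no discrete intermediate is formed.

concerted (no intermediate)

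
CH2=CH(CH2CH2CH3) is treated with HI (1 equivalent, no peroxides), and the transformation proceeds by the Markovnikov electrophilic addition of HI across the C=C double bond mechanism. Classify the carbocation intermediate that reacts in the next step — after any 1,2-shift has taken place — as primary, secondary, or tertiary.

Step 1: Electrophilic addition begins with the π(C=C) electrons forming a bond to the proton of HI. Following Markovnikov's rule, the resulting cation is secondary. The H–I bond breaks heterolytically, releasing I⁻.
No single 1,2-shift to an adjacent carbon would give a more-substituted cation, so no rearrangement occurs.

secondary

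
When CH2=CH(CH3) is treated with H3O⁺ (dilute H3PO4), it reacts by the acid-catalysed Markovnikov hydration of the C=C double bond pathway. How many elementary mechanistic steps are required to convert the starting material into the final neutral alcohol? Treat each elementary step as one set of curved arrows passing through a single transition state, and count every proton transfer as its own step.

Step 1: Protonation of the alkene by H3O⁺: the π bond acts as the nucleophile and picks up H⁺, giving the more stable (Markovnikov) secondary carbocation. H2O is released.
(No 1,2-shift: no single shift to an adjacent carbon would give a more stable cation.)
Step 2: Water acts as the nucleophile: an oxygen lone pair bonds to the cationic carbon, giving an oxonium-ion intermediate.
Step 3: Deprotonation of the oxonium ion by a water molecule delivers the neutral alcohol and regenerates the acid catalyst.
Total: 3 elementary steps.

3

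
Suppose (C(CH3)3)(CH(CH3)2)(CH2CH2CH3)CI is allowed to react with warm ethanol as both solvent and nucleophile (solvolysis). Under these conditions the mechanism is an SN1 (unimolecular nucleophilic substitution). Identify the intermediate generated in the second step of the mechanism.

Step 1: Rate-determining heterolysis of the C–I bond gives I⁻ and a tertiary carbocation.
Step 2: A lone pair on the oxygen of CH3CH2OH attacks the carbocation, forming a new C–O σ-bond and an oxonium ion.
After step 2 the species present is an oxonium ion.

oxonium ion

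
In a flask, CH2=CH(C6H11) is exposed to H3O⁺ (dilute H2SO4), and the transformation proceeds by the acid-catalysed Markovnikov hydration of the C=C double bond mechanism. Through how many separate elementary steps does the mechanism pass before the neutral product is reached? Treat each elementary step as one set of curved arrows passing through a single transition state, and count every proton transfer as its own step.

Step 1: Electrophilic addition begins with the π(C=C) electrons forming a bond to the proton of H3O⁺. Following Markovnikov's rule, the resulting cation is secondary. H2O is released.
Step 2: A 1,2-hydride shift from the adjacent cyclohexyl carbon moves the positive charge from the secondary centre to an adjacent carbon, generating a more stable tertiary carbocation.
Step 3: Nucleophilic capture of the cation by H2O produces the protonated alcohol (an oxonium ion).
Step 4: Proton transfer from the O–H of the oxonium ion to H2O completes the catalytic cycle and yields the alcohol.
Total: 4 elementary steps.

4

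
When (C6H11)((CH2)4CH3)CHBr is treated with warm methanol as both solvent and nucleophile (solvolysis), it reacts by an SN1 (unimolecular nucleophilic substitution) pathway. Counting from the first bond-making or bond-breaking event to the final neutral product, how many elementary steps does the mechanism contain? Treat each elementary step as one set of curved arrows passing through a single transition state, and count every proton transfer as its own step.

4

Step 1: Ionisation: the C–Br σ-bond cleaves heterolytically; both bonding electrons depart with Br⁻, leaving a secondary carbocation at the α-carbon.
Step 2: A 1,2-hydride shift from the adjacent cyclohexyl carbon moves the positive charge from the secondary centre to an adjacent carbon, generating a more stable tertiary carbocation.
Step 3: A lone pair on the oxygen of CH3OH attacks the carbocation, forming a new C–O σ-bond and an oxonium ion.
Step 4: Deprotonation of the oxonium oxygen by solvent methanol yields the neutral ether.
Total: 4 elementary steps.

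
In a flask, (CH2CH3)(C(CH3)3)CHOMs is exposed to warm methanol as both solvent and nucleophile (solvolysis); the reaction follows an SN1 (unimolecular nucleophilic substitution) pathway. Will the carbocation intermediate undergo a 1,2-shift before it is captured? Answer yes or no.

The first-formed carbocation is secondary.
The adjacent tert-butyl carbon has no hydrogen but bears methyl groups; migration of one methyl with its bonding pair (a 1,2-methyl shift) places the charge on a tertiary centre.
Tertiary is more stable than secondary, so the shift occurs.

yes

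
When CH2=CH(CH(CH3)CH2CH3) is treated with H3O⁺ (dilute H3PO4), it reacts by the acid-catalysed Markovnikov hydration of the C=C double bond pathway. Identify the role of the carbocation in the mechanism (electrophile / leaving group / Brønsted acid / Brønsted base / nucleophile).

Step 3: A lone pair on the oxygen of H2O attacks the carbocation, forming a C–O bond and an oxonium ion (a protonated alcohol).
The carbocation accepts an electron pair into an empty or π* orbital — it is the electrophile.

electrophile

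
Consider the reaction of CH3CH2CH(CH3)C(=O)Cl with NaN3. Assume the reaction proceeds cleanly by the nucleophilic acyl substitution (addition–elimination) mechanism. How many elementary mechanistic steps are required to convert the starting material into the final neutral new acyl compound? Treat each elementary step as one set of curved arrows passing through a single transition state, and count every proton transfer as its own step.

2

Step 1: Nucleophilic addition of N3⁻ to the acyl carbon breaks the π(C=O) bond and yields a tetrahedral, anionic intermediate.
Step 2: An oxygen lone pair re-forms the C=O π bond as the C–Cl σ-bond breaks; Cl⁻ is expelled.
Total: 2 elementary steps.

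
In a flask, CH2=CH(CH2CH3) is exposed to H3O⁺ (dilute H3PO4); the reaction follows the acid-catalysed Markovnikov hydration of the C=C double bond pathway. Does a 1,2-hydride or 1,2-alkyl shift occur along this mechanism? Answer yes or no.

The first-formed carbocation is secondary.
No single 1,2-shift to an adjacent carbon would produce a more-substituted cation than the one already present, so no rearrangement occurs.

no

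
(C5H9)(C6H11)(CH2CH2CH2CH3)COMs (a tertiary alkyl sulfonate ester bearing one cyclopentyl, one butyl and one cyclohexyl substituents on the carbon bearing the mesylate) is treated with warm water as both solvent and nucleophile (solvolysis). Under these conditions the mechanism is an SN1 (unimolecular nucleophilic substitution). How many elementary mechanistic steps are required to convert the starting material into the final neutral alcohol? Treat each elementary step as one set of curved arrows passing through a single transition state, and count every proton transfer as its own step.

3

Step 1: Ionisation: the C–O σ-bond cleaves heterolytically; both bonding electrons depart with MsO⁻, leaving a tertiary carbocation at the α-carbon.
(No 1,2-shift: no single shift to an adjacent carbon would give a more stable cation.)
Step 2: H2O donates an oxygen lone pair into the empty p orbital of the cation, giving a protonated alcohol (an oxonium ion).
Step 3: Proton transfer from the O–H of the oxonium ion to a solvent molecule delivers the neutral alcohol.
Total: 3 elementary steps.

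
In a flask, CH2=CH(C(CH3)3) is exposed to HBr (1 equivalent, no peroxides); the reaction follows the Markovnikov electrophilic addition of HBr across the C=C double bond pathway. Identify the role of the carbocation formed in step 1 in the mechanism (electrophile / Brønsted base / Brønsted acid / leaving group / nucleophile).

electrophile

Step 3: Nucleophilic attack by Br⁻ on the carbocation completes the addition, giving R–Br.
The carbocation formed in step 1 accepts an electron pair into an empty or π* orbital — it is the electrophile.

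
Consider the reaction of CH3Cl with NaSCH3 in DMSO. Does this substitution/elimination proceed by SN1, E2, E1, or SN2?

Conditions: a methyl substrate with a strong nucleophile in the polar aprotic solvent DMSO.
These conditions are the textbook signature of the SN2 pathway.
An unhindered substrate with a strong nucleophile in a polar aprotic solvent favours one-step backside displacement.

SN2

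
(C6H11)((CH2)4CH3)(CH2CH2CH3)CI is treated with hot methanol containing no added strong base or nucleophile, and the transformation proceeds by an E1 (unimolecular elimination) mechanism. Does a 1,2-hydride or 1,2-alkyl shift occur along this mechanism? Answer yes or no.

no

The first-formed carbocation is tertiary.
No single 1,2-shift to an adjacent carbon would produce a more-substituted cation than the one already present, so no rearrangement occurs.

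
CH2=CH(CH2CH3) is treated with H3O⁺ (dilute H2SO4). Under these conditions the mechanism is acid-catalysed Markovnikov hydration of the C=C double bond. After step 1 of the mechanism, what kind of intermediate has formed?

secondary carbocation

Step 1: The π electrons of the C=C bond attack a proton of H3O⁺; Markovnikov addition places the new C–H on the less-substituted alkene carbon, so the positive charge ends up on the more-substituted carbon — a secondary carbocation. H2O is released.
After step 1 the species present is a secondary carbocation.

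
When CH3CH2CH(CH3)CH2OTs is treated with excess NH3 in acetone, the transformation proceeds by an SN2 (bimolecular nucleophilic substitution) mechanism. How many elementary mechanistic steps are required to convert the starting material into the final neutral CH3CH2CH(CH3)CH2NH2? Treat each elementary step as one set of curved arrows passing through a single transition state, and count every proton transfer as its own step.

2

Step 1: A lone pair on the N of NH3 attacks the α-carbon from the back side while the C–O bond breaks; both bonding electrons leave with TsO⁻. The product of this concerted step is an alkylammonium ion.
Step 2: A second equivalent of NH3 removes a proton from the N, giving the neutral product.
Total: 2 elementary steps.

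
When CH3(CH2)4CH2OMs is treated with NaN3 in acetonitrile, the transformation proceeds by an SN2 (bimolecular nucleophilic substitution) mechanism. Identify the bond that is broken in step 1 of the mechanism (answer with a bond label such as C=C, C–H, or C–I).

Step 1: Backside attack by N3⁻ on the carbon bearing the mesylate: the new C–N bond forms as the C–O bond breaks, with Walden inversion at carbon.
The bond broken in this step is the C–O bond.

C–O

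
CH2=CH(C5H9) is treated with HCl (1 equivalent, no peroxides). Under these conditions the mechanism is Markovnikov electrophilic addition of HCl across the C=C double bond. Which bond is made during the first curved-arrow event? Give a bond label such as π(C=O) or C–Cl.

Step 1: Protonation of the alkene by HCl: the π bond acts as the nucleophile and picks up H⁺, giving the more stable (Markovnikov) secondary carbocation. The H–Cl bond breaks heterolytically, releasing Cl⁻.
The bond formed in this step is the C–H bond.

C–H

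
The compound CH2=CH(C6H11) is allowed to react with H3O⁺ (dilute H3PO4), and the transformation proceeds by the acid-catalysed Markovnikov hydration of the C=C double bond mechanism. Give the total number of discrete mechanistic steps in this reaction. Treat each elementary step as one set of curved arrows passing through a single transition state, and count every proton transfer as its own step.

Step 1: Protonation of the alkene by H3O⁺: the π bond acts as the nucleophile and picks up H⁺, giving the more stable (Markovnikov) secondary carbocation. H2O is released.
Step 2: A hydride (H with its bonding pair) migrates from the adjacent cyclohexyl carbon to the cationic centre — a 1,2-hydride shift — upgrading the secondary cation to a tertiary one.
Step 3: A lone pair on the oxygen of H2O attacks the carbocation, forming a C–O bond and an oxonium ion (a protonated alcohol).
Step 4: H2O removes a proton from the oxonium oxygen, regenerating H3O⁺ and giving the neutral alcohol.
Total: 4 elementary steps.

4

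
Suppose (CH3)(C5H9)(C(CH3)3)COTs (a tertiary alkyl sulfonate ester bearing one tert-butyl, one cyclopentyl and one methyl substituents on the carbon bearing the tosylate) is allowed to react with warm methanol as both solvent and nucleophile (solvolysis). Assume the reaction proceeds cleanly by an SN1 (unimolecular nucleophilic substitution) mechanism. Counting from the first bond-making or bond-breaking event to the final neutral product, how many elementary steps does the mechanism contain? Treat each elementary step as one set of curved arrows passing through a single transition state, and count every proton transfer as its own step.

Step 1: Unassisted departure of TsO⁻ (taking the C–O bonding pair) generates a tertiary carbocation.
(No 1,2-shift: no single shift to an adjacent carbon would give a more stable cation.)
Step 2: Nucleophilic capture: the oxygen of CH3OH bonds to the cationic carbon, producing an oxonium-ion intermediate.
Step 3: A second solvent molecule removes the proton on oxygen, giving the neutral ether product.
Total: 3 elementary steps.

3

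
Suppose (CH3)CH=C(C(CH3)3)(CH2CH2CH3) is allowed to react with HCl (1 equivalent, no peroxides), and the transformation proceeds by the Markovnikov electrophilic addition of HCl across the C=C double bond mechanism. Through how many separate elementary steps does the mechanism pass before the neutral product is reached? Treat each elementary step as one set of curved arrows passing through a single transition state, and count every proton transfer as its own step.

Step 1: The π electrons of the C=C bond attack a proton of HCl; Markovnikov addition places the new C–H on the less-substituted alkene carbon, so the positive charge ends up on the more-substituted carbon — a tertiary carbocation. The H–Cl bond breaks heterolytically, releasing Cl⁻.
(No 1,2-shift: no single shift to an adjacent carbon would give a more stable cation.)
Step 2: Nucleophilic attack by Cl⁻ on the carbocation completes the addition, giving R–Cl.
Total: 2 elementary steps.

2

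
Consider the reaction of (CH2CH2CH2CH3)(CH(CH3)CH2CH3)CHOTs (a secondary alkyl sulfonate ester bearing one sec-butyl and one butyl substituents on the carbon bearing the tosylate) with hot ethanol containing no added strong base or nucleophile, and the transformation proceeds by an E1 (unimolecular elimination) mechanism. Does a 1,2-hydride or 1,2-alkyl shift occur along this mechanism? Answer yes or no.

yes

The first-formed carbocation is secondary.
The adjacent sec-butyl carbon already bears 2 other carbon substituents and has a hydrogen to migrate; after a 1,2-hydride shift from that carbon the positive charge sits on a tertiary centre.
Tertiary is more stable than secondary, so the shift occurs.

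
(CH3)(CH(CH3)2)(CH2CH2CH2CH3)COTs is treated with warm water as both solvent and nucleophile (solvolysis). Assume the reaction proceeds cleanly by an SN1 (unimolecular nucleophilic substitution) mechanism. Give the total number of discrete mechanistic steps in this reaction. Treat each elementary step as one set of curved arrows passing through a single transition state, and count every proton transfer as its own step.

Step 1: Unassisted departure of TsO⁻ (taking the C–O bonding pair) generates a tertiary carbocation.
(No 1,2-shift: no single shift to an adjacent carbon would give a more stable cation.)
Step 2: Nucleophilic capture: the oxygen of H2O bonds to the cationic carbon, producing an oxonium-ion intermediate.
Step 3: Proton transfer from the O–H of the oxonium ion to a solvent molecule delivers the neutral alcohol.
Total: 3 elementary steps.

3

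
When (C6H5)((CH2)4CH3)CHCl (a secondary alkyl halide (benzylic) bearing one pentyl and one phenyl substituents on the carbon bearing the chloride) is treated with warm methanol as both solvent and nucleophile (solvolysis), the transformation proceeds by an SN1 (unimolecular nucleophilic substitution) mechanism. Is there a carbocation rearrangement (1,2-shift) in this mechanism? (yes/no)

no

The first-formed carbocation is secondary.
No single 1,2-shift to an adjacent carbon would produce a more-substituted cation than the one already present, so no rearrangement occurs.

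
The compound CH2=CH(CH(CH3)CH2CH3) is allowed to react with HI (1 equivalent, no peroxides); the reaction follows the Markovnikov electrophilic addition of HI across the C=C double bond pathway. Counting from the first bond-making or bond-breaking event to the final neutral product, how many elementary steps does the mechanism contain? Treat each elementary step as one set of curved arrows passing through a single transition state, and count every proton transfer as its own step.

3

Step 1: Electrophilic addition begins with the π(C=C) electrons forming a bond to the proton of HI. Following Markovnikov's rule, the resulting cation is secondary. The H–I bond breaks heterolytically, releasing I⁻.
Step 2: A 1,2-hydride shift from the adjacent sec-butyl carbon moves the positive charge from the secondary centre to an adjacent carbon, generating a more stable tertiary carbocation.
Step 3: I⁻ captures the cation: a lone pair on I⁻ fills the empty p orbital, producing the alkyl halide product.
Total: 3 elementary steps.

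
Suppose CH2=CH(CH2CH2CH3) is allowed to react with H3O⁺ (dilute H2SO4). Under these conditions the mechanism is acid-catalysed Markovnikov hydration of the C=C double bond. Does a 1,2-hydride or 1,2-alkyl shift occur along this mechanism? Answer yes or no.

The first-formed carbocation is secondary.
No single 1,2-shift to an adjacent carbon would produce a more-substituted cation than the one already present, so no rearrangement occurs.

no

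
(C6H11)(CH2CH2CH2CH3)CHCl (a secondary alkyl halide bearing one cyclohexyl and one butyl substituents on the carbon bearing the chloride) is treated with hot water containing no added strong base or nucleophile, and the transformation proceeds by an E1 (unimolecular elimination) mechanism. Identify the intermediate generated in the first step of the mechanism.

Step 1: The C–Cl bond breaks with both electrons going to the chloride; Cl⁻ leaves and a secondary carbocation remains.
After step 1 the species present is a secondary carbocation.

secondary carbocation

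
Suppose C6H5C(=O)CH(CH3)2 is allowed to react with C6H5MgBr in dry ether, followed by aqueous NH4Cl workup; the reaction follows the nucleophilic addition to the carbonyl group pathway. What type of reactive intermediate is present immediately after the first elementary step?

Step 1: the carbanion-like carbon of C6H5MgBr attacks the sp² carbonyl carbon; the C=O π bond breaks and the electrons end up as a lone pair on the alkoxide oxygen of the tetrahedral intermediate.
After step 1 the species present is a tetrahedral alkoxide intermediate.

tetrahedral alkoxide intermediate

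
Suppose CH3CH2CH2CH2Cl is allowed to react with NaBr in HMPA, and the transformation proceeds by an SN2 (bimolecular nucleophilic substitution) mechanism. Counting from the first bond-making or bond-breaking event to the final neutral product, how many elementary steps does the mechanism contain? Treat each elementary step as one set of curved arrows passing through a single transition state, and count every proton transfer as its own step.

1

Step 1: The bromide nucleophile donates a lone pair from Br to the α-carbon in a backside attack; simultaneously the C–Cl σ-bond breaks and both of its electrons leave with Cl⁻. One concerted step with inversion of configuration.
Total: 1 elementary step.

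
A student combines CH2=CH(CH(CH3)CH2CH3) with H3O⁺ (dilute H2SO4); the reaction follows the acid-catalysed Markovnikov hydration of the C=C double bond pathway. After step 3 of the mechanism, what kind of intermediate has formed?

Step 1: Protonation of the alkene by H3O⁺: the π bond acts as the nucleophile and picks up H⁺, giving the more stable (Markovnikov) secondary carbocation. H2O is released.
Step 2: Carbocation rearrangement: a 1,2-hydride shift from the adjacent sec-butyl carbon converts the initially-formed secondary cation into the more stable tertiary cation.
Step 3: Water acts as the nucleophile: an oxygen lone pair bonds to the cationic carbon, giving an oxonium-ion intermediate.
After step 3 the species present is an oxonium ion.

oxonium ion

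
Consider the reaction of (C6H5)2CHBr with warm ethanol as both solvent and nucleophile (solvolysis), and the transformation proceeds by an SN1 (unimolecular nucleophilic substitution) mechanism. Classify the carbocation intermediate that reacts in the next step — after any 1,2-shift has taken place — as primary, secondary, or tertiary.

Step 1: The C–Br bond breaks with both electrons going to the bromide; Br⁻ leaves and a secondary carbocation remains.
No single 1,2-shift to an adjacent carbon would give a more-substituted cation, so no rearrangement occurs.

secondary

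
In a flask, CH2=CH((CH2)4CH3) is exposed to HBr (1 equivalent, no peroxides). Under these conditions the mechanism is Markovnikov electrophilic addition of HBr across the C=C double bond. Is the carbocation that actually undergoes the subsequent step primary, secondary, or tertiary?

secondary

Step 1: Electrophilic addition begins with the π(C=C) electrons forming a bond to the proton of HBr. Following Markovnikov's rule, the resulting cation is secondary. The H–Br bond breaks heterolytically, releasing Br⁻.
No single 1,2-shift to an adjacent carbon would give a more-substituted cation, so no rearrangement occurs.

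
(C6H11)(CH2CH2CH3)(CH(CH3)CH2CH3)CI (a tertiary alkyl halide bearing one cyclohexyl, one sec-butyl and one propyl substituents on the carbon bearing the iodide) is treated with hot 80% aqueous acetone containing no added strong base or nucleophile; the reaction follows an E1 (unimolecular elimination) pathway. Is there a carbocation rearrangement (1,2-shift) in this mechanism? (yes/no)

The first-formed carbocation is tertiary.
No single 1,2-shift to an adjacent carbon would produce a more-substituted cation than the one already present, so no rearrangement occurs.

no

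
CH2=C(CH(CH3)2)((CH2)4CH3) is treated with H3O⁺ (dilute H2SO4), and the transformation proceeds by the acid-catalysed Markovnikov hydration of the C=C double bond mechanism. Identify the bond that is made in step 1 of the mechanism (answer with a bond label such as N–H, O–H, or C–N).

Step 1: Protonation of the alkene by H3O⁺: the π bond acts as the nucleophile and picks up H⁺, giving the more stable (Markovnikov) tertiary carbocation. H2O is released.
The bond formed in this step is the C–H bond.

C–H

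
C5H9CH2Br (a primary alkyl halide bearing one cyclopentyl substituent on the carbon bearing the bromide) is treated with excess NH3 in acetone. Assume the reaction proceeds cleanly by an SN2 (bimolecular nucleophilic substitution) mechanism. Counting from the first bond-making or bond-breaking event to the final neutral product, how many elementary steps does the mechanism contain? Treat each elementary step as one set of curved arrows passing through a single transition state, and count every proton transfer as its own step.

2

Step 1: A lone pair on the N of NH3 attacks the α-carbon from the back side while the C–Br bond breaks; both bonding electrons leave with Br⁻. The product of this concerted step is an alkylammonium ion.
Step 2: A second equivalent of NH3 removes a proton from the N, giving the neutral product.
Total: 2 elementary steps.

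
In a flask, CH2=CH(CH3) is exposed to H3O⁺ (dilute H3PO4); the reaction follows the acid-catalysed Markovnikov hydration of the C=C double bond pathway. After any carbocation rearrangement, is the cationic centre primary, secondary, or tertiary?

Step 1: The π electrons of the C=C bond attack a proton of H3O⁺; Markovnikov addition places the new C–H on the less-substituted alkene carbon, so the positive charge ends up on the more-substituted carbon — a secondary carbocation. H2O is released.
No single 1,2-shift to an adjacent carbon would give a more-substituted cation, so no rearrangement occurs.

secondary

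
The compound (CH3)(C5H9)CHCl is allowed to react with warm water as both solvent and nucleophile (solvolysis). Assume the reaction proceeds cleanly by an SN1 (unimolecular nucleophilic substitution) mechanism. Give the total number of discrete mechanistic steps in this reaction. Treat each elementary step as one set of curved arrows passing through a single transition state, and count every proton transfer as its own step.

4

Step 1: Rate-determining heterolysis of the C–Cl bond gives Cl⁻ and a secondary carbocation.
Step 2: Carbocation rearrangement: a 1,2-hydride shift from the adjacent cyclopentyl carbon converts the initially-formed secondary cation into the more stable tertiary cation.
Step 3: A lone pair on the oxygen of H2O attacks the carbocation, forming a new C–O σ-bond and an oxonium ion.
Step 4: Proton transfer from the O–H of the oxonium ion to a solvent molecule delivers the neutral alcohol.
Total: 4 elementary steps.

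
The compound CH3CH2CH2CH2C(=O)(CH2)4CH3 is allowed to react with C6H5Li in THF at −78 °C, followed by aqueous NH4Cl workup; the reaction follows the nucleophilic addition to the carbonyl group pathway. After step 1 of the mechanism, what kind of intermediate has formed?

Step 1: Nucleophilic addition: the carbanion-like carbon of C6H5Li adds to the carbonyl carbon, pushing the π(C=O) electron pair onto oxygen and giving a tetrahedral alkoxide.
After step 1 the species present is a tetrahedral alkoxide intermediate.

tetrahedral alkoxide intermediate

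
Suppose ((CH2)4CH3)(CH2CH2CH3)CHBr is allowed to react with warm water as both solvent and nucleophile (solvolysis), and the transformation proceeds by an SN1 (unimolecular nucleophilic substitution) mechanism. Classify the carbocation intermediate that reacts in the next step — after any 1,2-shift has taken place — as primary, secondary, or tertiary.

secondary

Step 1: Unassisted departure of Br⁻ (taking the C–Br bonding pair) generates a secondary carbocation.
No single 1,2-shift to an adjacent carbon would give a more-substituted cation, so no rearrangement occurs.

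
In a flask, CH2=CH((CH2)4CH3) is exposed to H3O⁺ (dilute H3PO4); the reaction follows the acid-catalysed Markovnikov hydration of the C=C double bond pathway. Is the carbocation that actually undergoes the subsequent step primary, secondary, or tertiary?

Step 1: The π electrons of the C=C bond attack a proton of H3O⁺; Markovnikov addition places the new C–H on the less-substituted alkene carbon, so the positive charge ends up on the more-substituted carbon — a secondary carbocation. H2O is released.
No single 1,2-shift to an adjacent carbon would give a more-substituted cation, so no rearrangement occurs.

secondary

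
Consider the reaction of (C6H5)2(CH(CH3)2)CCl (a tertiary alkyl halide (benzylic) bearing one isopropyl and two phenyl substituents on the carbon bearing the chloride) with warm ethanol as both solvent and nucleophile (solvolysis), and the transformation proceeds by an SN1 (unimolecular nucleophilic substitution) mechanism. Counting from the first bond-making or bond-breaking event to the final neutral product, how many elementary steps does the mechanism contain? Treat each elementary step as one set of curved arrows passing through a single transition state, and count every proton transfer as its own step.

Step 1: Ionisation: the C–Cl σ-bond cleaves heterolytically; both bonding electrons depart with Cl⁻, leaving a tertiary carbocation at the α-carbon.
(No 1,2-shift: no single shift to an adjacent carbon would give a more stable cation.)
Step 2: A lone pair on the oxygen of CH3CH2OH attacks the carbocation, forming a new C–O σ-bond and an oxonium ion.
Step 3: Proton transfer from the O–H of the oxonium ion to a solvent molecule delivers the neutral ether.
Total: 3 elementary steps.

3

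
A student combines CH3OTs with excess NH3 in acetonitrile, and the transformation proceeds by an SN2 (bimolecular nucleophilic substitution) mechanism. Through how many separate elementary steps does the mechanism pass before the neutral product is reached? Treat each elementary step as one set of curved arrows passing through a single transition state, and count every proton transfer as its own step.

2

Step 1: A lone pair on the N of NH3 attacks the α-carbon from the back side while the C–O bond breaks; both bonding electrons leave with TsO⁻. The product of this concerted step is an alkylammonium ion.
Step 2: A second equivalent of NH3 removes a proton from the N, giving the neutral product.
Total: 2 elementary steps.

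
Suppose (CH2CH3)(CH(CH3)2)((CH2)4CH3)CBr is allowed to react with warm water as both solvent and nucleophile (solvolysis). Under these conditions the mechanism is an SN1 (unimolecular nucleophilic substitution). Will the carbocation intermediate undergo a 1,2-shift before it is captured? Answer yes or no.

no

The first-formed carbocation is tertiary.
No single 1,2-shift to an adjacent carbon would produce a more-substituted cation than the one already present, so no rearrangement occurs.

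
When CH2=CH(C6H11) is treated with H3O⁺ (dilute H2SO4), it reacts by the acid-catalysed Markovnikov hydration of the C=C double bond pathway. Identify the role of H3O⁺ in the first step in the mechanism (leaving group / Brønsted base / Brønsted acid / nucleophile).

Brønsted acid

Step 1: Protonation of the alkene by H3O⁺: the π bond acts as the nucleophile and picks up H⁺, giving the more stable (Markovnikov) secondary carbocation. H2O is released.
H3O⁺ in the first step donates a proton in a proton-transfer step — a Brønsted acid.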